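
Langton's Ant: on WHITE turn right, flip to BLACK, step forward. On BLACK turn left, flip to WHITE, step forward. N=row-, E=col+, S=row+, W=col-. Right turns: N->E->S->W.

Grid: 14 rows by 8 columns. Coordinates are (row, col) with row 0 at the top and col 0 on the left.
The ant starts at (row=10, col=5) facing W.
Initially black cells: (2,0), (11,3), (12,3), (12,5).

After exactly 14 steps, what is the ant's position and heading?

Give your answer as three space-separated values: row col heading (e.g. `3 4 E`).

Answer: 13 4 W

Derivation:
Step 1: on WHITE (10,5): turn R to N, flip to black, move to (9,5). |black|=5
Step 2: on WHITE (9,5): turn R to E, flip to black, move to (9,6). |black|=6
Step 3: on WHITE (9,6): turn R to S, flip to black, move to (10,6). |black|=7
Step 4: on WHITE (10,6): turn R to W, flip to black, move to (10,5). |black|=8
Step 5: on BLACK (10,5): turn L to S, flip to white, move to (11,5). |black|=7
Step 6: on WHITE (11,5): turn R to W, flip to black, move to (11,4). |black|=8
Step 7: on WHITE (11,4): turn R to N, flip to black, move to (10,4). |black|=9
Step 8: on WHITE (10,4): turn R to E, flip to black, move to (10,5). |black|=10
Step 9: on WHITE (10,5): turn R to S, flip to black, move to (11,5). |black|=11
Step 10: on BLACK (11,5): turn L to E, flip to white, move to (11,6). |black|=10
Step 11: on WHITE (11,6): turn R to S, flip to black, move to (12,6). |black|=11
Step 12: on WHITE (12,6): turn R to W, flip to black, move to (12,5). |black|=12
Step 13: on BLACK (12,5): turn L to S, flip to white, move to (13,5). |black|=11
Step 14: on WHITE (13,5): turn R to W, flip to black, move to (13,4). |black|=12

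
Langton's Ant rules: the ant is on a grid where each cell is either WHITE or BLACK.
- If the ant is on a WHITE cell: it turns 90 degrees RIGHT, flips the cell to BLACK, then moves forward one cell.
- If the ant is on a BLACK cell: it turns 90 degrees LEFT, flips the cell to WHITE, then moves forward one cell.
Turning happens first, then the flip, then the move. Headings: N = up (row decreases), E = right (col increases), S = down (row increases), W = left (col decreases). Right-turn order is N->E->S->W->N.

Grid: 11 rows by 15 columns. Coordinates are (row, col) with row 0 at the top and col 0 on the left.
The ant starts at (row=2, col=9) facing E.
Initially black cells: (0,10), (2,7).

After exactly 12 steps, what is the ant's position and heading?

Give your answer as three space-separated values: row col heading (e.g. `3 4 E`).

Answer: 0 9 E

Derivation:
Step 1: on WHITE (2,9): turn R to S, flip to black, move to (3,9). |black|=3
Step 2: on WHITE (3,9): turn R to W, flip to black, move to (3,8). |black|=4
Step 3: on WHITE (3,8): turn R to N, flip to black, move to (2,8). |black|=5
Step 4: on WHITE (2,8): turn R to E, flip to black, move to (2,9). |black|=6
Step 5: on BLACK (2,9): turn L to N, flip to white, move to (1,9). |black|=5
Step 6: on WHITE (1,9): turn R to E, flip to black, move to (1,10). |black|=6
Step 7: on WHITE (1,10): turn R to S, flip to black, move to (2,10). |black|=7
Step 8: on WHITE (2,10): turn R to W, flip to black, move to (2,9). |black|=8
Step 9: on WHITE (2,9): turn R to N, flip to black, move to (1,9). |black|=9
Step 10: on BLACK (1,9): turn L to W, flip to white, move to (1,8). |black|=8
Step 11: on WHITE (1,8): turn R to N, flip to black, move to (0,8). |black|=9
Step 12: on WHITE (0,8): turn R to E, flip to black, move to (0,9). |black|=10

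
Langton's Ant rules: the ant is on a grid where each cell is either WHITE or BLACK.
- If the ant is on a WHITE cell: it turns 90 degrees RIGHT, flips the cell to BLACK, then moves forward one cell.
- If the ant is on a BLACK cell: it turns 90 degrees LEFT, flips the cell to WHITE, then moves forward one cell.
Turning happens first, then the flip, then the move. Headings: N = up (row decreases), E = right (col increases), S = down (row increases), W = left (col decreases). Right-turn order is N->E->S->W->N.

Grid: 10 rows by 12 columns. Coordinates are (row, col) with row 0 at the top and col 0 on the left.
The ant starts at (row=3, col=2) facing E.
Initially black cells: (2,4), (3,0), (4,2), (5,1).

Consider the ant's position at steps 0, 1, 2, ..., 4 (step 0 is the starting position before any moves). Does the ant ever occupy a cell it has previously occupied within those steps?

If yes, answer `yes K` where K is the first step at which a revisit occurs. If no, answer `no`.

Answer: no

Derivation:
Step 1: on WHITE (3,2): turn R to S, flip to black, move to (4,2). |black|=5 — new cell
Step 2: on BLACK (4,2): turn L to E, flip to white, move to (4,3). |black|=4 — new cell
Step 3: on WHITE (4,3): turn R to S, flip to black, move to (5,3). |black|=5 — new cell
Step 4: on WHITE (5,3): turn R to W, flip to black, move to (5,2). |black|=6 — new cell
No revisit within 4 steps.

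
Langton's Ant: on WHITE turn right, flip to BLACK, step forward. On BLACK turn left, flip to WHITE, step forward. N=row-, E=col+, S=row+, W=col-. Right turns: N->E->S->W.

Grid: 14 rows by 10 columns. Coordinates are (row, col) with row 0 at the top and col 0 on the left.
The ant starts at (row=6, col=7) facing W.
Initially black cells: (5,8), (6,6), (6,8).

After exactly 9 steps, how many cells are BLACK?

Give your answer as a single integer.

Answer: 8

Derivation:
Step 1: on WHITE (6,7): turn R to N, flip to black, move to (5,7). |black|=4
Step 2: on WHITE (5,7): turn R to E, flip to black, move to (5,8). |black|=5
Step 3: on BLACK (5,8): turn L to N, flip to white, move to (4,8). |black|=4
Step 4: on WHITE (4,8): turn R to E, flip to black, move to (4,9). |black|=5
Step 5: on WHITE (4,9): turn R to S, flip to black, move to (5,9). |black|=6
Step 6: on WHITE (5,9): turn R to W, flip to black, move to (5,8). |black|=7
Step 7: on WHITE (5,8): turn R to N, flip to black, move to (4,8). |black|=8
Step 8: on BLACK (4,8): turn L to W, flip to white, move to (4,7). |black|=7
Step 9: on WHITE (4,7): turn R to N, flip to black, move to (3,7). |black|=8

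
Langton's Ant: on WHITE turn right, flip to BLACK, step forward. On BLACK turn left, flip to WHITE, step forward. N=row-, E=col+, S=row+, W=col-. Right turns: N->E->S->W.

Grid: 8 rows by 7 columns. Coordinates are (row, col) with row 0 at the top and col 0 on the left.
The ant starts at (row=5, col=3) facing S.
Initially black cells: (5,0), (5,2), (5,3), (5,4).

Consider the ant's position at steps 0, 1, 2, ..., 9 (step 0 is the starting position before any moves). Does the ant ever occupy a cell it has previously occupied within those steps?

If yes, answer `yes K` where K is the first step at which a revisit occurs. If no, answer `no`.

Answer: yes 5

Derivation:
Step 1: on BLACK (5,3): turn L to E, flip to white, move to (5,4). |black|=3 — new cell
Step 2: on BLACK (5,4): turn L to N, flip to white, move to (4,4). |black|=2 — new cell
Step 3: on WHITE (4,4): turn R to E, flip to black, move to (4,5). |black|=3 — new cell
Step 4: on WHITE (4,5): turn R to S, flip to black, move to (5,5). |black|=4 — new cell
Step 5: on WHITE (5,5): turn R to W, flip to black, move to (5,4). |black|=5 — REVISIT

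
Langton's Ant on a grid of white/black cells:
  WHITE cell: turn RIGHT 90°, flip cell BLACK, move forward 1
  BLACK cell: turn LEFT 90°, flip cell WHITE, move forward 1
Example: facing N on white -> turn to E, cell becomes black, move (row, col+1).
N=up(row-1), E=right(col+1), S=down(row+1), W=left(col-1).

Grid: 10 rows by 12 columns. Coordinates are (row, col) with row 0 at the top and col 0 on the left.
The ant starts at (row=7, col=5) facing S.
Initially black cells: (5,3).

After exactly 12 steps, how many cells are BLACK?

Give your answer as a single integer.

Answer: 9

Derivation:
Step 1: on WHITE (7,5): turn R to W, flip to black, move to (7,4). |black|=2
Step 2: on WHITE (7,4): turn R to N, flip to black, move to (6,4). |black|=3
Step 3: on WHITE (6,4): turn R to E, flip to black, move to (6,5). |black|=4
Step 4: on WHITE (6,5): turn R to S, flip to black, move to (7,5). |black|=5
Step 5: on BLACK (7,5): turn L to E, flip to white, move to (7,6). |black|=4
Step 6: on WHITE (7,6): turn R to S, flip to black, move to (8,6). |black|=5
Step 7: on WHITE (8,6): turn R to W, flip to black, move to (8,5). |black|=6
Step 8: on WHITE (8,5): turn R to N, flip to black, move to (7,5). |black|=7
Step 9: on WHITE (7,5): turn R to E, flip to black, move to (7,6). |black|=8
Step 10: on BLACK (7,6): turn L to N, flip to white, move to (6,6). |black|=7
Step 11: on WHITE (6,6): turn R to E, flip to black, move to (6,7). |black|=8
Step 12: on WHITE (6,7): turn R to S, flip to black, move to (7,7). |black|=9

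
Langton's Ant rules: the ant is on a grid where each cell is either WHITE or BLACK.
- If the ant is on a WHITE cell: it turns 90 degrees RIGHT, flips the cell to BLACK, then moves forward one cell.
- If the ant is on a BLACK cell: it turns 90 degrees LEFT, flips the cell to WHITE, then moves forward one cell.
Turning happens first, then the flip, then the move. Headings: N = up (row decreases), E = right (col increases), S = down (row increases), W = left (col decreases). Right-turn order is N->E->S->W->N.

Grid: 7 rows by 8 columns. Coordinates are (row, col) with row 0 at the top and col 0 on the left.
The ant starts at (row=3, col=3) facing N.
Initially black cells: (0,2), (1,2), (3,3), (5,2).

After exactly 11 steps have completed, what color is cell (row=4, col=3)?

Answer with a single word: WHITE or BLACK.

Answer: WHITE

Derivation:
Step 1: on BLACK (3,3): turn L to W, flip to white, move to (3,2). |black|=3
Step 2: on WHITE (3,2): turn R to N, flip to black, move to (2,2). |black|=4
Step 3: on WHITE (2,2): turn R to E, flip to black, move to (2,3). |black|=5
Step 4: on WHITE (2,3): turn R to S, flip to black, move to (3,3). |black|=6
Step 5: on WHITE (3,3): turn R to W, flip to black, move to (3,2). |black|=7
Step 6: on BLACK (3,2): turn L to S, flip to white, move to (4,2). |black|=6
Step 7: on WHITE (4,2): turn R to W, flip to black, move to (4,1). |black|=7
Step 8: on WHITE (4,1): turn R to N, flip to black, move to (3,1). |black|=8
Step 9: on WHITE (3,1): turn R to E, flip to black, move to (3,2). |black|=9
Step 10: on WHITE (3,2): turn R to S, flip to black, move to (4,2). |black|=10
Step 11: on BLACK (4,2): turn L to E, flip to white, move to (4,3). |black|=9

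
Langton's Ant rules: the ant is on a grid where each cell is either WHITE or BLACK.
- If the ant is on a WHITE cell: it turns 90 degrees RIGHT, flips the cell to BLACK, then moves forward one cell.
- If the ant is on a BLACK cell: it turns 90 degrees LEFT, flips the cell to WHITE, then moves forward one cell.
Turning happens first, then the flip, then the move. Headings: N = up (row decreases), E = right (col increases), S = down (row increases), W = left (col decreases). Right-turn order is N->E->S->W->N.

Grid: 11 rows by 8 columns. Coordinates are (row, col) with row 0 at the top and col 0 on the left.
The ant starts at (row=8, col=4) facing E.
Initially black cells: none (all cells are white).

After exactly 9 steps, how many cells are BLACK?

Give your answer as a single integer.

Answer: 7

Derivation:
Step 1: on WHITE (8,4): turn R to S, flip to black, move to (9,4). |black|=1
Step 2: on WHITE (9,4): turn R to W, flip to black, move to (9,3). |black|=2
Step 3: on WHITE (9,3): turn R to N, flip to black, move to (8,3). |black|=3
Step 4: on WHITE (8,3): turn R to E, flip to black, move to (8,4). |black|=4
Step 5: on BLACK (8,4): turn L to N, flip to white, move to (7,4). |black|=3
Step 6: on WHITE (7,4): turn R to E, flip to black, move to (7,5). |black|=4
Step 7: on WHITE (7,5): turn R to S, flip to black, move to (8,5). |black|=5
Step 8: on WHITE (8,5): turn R to W, flip to black, move to (8,4). |black|=6
Step 9: on WHITE (8,4): turn R to N, flip to black, move to (7,4). |black|=7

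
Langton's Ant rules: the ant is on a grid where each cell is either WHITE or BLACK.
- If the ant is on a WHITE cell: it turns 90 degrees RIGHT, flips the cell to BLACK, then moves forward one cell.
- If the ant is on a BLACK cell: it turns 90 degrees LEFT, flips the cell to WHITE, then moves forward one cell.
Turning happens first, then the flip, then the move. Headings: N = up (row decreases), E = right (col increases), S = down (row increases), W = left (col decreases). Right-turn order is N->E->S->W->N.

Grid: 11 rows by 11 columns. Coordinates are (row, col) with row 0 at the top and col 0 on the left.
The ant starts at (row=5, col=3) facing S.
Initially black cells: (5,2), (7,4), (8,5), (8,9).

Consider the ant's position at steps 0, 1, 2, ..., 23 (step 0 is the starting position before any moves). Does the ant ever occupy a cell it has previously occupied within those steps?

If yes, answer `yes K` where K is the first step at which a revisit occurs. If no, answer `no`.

Step 1: on WHITE (5,3): turn R to W, flip to black, move to (5,2). |black|=5 — new cell
Step 2: on BLACK (5,2): turn L to S, flip to white, move to (6,2). |black|=4 — new cell
Step 3: on WHITE (6,2): turn R to W, flip to black, move to (6,1). |black|=5 — new cell
Step 4: on WHITE (6,1): turn R to N, flip to black, move to (5,1). |black|=6 — new cell
Step 5: on WHITE (5,1): turn R to E, flip to black, move to (5,2). |black|=7 — REVISIT

Answer: yes 5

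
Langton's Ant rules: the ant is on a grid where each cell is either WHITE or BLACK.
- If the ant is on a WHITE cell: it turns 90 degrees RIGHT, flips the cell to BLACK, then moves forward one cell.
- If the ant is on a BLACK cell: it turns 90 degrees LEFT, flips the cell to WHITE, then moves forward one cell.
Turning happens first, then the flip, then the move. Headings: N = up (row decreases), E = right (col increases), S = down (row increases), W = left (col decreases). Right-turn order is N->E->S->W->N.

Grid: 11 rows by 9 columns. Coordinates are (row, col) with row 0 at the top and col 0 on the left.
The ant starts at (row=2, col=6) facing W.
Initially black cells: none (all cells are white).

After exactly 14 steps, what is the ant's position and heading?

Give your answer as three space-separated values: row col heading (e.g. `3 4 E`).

Step 1: on WHITE (2,6): turn R to N, flip to black, move to (1,6). |black|=1
Step 2: on WHITE (1,6): turn R to E, flip to black, move to (1,7). |black|=2
Step 3: on WHITE (1,7): turn R to S, flip to black, move to (2,7). |black|=3
Step 4: on WHITE (2,7): turn R to W, flip to black, move to (2,6). |black|=4
Step 5: on BLACK (2,6): turn L to S, flip to white, move to (3,6). |black|=3
Step 6: on WHITE (3,6): turn R to W, flip to black, move to (3,5). |black|=4
Step 7: on WHITE (3,5): turn R to N, flip to black, move to (2,5). |black|=5
Step 8: on WHITE (2,5): turn R to E, flip to black, move to (2,6). |black|=6
Step 9: on WHITE (2,6): turn R to S, flip to black, move to (3,6). |black|=7
Step 10: on BLACK (3,6): turn L to E, flip to white, move to (3,7). |black|=6
Step 11: on WHITE (3,7): turn R to S, flip to black, move to (4,7). |black|=7
Step 12: on WHITE (4,7): turn R to W, flip to black, move to (4,6). |black|=8
Step 13: on WHITE (4,6): turn R to N, flip to black, move to (3,6). |black|=9
Step 14: on WHITE (3,6): turn R to E, flip to black, move to (3,7). |black|=10

Answer: 3 7 E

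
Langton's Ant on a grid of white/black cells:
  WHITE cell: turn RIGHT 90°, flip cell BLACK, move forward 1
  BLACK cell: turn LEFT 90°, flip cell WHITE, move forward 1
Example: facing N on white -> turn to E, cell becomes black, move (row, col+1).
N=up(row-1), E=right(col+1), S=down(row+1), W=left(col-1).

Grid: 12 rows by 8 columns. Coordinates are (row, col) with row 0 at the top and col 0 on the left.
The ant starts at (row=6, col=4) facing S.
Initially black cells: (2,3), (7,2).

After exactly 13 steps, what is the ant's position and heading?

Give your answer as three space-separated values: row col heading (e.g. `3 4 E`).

Answer: 6 5 W

Derivation:
Step 1: on WHITE (6,4): turn R to W, flip to black, move to (6,3). |black|=3
Step 2: on WHITE (6,3): turn R to N, flip to black, move to (5,3). |black|=4
Step 3: on WHITE (5,3): turn R to E, flip to black, move to (5,4). |black|=5
Step 4: on WHITE (5,4): turn R to S, flip to black, move to (6,4). |black|=6
Step 5: on BLACK (6,4): turn L to E, flip to white, move to (6,5). |black|=5
Step 6: on WHITE (6,5): turn R to S, flip to black, move to (7,5). |black|=6
Step 7: on WHITE (7,5): turn R to W, flip to black, move to (7,4). |black|=7
Step 8: on WHITE (7,4): turn R to N, flip to black, move to (6,4). |black|=8
Step 9: on WHITE (6,4): turn R to E, flip to black, move to (6,5). |black|=9
Step 10: on BLACK (6,5): turn L to N, flip to white, move to (5,5). |black|=8
Step 11: on WHITE (5,5): turn R to E, flip to black, move to (5,6). |black|=9
Step 12: on WHITE (5,6): turn R to S, flip to black, move to (6,6). |black|=10
Step 13: on WHITE (6,6): turn R to W, flip to black, move to (6,5). |black|=11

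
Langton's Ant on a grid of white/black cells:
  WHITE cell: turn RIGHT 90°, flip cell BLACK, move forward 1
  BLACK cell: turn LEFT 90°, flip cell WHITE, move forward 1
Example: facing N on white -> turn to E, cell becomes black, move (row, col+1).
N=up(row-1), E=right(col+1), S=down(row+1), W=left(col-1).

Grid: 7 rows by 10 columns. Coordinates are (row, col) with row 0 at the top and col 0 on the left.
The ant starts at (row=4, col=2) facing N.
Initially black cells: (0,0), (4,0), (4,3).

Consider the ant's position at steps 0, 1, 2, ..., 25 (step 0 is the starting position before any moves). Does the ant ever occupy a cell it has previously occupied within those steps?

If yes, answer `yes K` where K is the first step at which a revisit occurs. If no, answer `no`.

Answer: yes 5

Derivation:
Step 1: on WHITE (4,2): turn R to E, flip to black, move to (4,3). |black|=4 — new cell
Step 2: on BLACK (4,3): turn L to N, flip to white, move to (3,3). |black|=3 — new cell
Step 3: on WHITE (3,3): turn R to E, flip to black, move to (3,4). |black|=4 — new cell
Step 4: on WHITE (3,4): turn R to S, flip to black, move to (4,4). |black|=5 — new cell
Step 5: on WHITE (4,4): turn R to W, flip to black, move to (4,3). |black|=6 — REVISIT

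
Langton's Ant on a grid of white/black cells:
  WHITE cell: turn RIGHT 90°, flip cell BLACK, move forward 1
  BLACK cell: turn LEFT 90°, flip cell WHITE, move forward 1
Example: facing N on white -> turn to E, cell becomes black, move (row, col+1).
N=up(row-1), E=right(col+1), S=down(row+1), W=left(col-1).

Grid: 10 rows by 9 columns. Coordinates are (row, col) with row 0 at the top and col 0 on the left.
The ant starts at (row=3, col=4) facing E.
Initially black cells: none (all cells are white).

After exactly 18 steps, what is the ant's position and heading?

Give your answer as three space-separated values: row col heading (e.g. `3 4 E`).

Step 1: on WHITE (3,4): turn R to S, flip to black, move to (4,4). |black|=1
Step 2: on WHITE (4,4): turn R to W, flip to black, move to (4,3). |black|=2
Step 3: on WHITE (4,3): turn R to N, flip to black, move to (3,3). |black|=3
Step 4: on WHITE (3,3): turn R to E, flip to black, move to (3,4). |black|=4
Step 5: on BLACK (3,4): turn L to N, flip to white, move to (2,4). |black|=3
Step 6: on WHITE (2,4): turn R to E, flip to black, move to (2,5). |black|=4
Step 7: on WHITE (2,5): turn R to S, flip to black, move to (3,5). |black|=5
Step 8: on WHITE (3,5): turn R to W, flip to black, move to (3,4). |black|=6
Step 9: on WHITE (3,4): turn R to N, flip to black, move to (2,4). |black|=7
Step 10: on BLACK (2,4): turn L to W, flip to white, move to (2,3). |black|=6
Step 11: on WHITE (2,3): turn R to N, flip to black, move to (1,3). |black|=7
Step 12: on WHITE (1,3): turn R to E, flip to black, move to (1,4). |black|=8
Step 13: on WHITE (1,4): turn R to S, flip to black, move to (2,4). |black|=9
Step 14: on WHITE (2,4): turn R to W, flip to black, move to (2,3). |black|=10
Step 15: on BLACK (2,3): turn L to S, flip to white, move to (3,3). |black|=9
Step 16: on BLACK (3,3): turn L to E, flip to white, move to (3,4). |black|=8
Step 17: on BLACK (3,4): turn L to N, flip to white, move to (2,4). |black|=7
Step 18: on BLACK (2,4): turn L to W, flip to white, move to (2,3). |black|=6

Answer: 2 3 W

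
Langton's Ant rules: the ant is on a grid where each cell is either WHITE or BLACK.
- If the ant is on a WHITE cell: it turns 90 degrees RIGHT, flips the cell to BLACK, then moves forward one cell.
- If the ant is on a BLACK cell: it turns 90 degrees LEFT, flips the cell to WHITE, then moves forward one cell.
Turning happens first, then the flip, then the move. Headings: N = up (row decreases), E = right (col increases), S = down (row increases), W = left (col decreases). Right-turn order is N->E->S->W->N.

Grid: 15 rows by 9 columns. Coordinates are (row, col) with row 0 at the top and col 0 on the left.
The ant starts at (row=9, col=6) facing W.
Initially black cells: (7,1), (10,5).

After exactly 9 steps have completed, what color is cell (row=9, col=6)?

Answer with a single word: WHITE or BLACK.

Step 1: on WHITE (9,6): turn R to N, flip to black, move to (8,6). |black|=3
Step 2: on WHITE (8,6): turn R to E, flip to black, move to (8,7). |black|=4
Step 3: on WHITE (8,7): turn R to S, flip to black, move to (9,7). |black|=5
Step 4: on WHITE (9,7): turn R to W, flip to black, move to (9,6). |black|=6
Step 5: on BLACK (9,6): turn L to S, flip to white, move to (10,6). |black|=5
Step 6: on WHITE (10,6): turn R to W, flip to black, move to (10,5). |black|=6
Step 7: on BLACK (10,5): turn L to S, flip to white, move to (11,5). |black|=5
Step 8: on WHITE (11,5): turn R to W, flip to black, move to (11,4). |black|=6
Step 9: on WHITE (11,4): turn R to N, flip to black, move to (10,4). |black|=7

Answer: WHITE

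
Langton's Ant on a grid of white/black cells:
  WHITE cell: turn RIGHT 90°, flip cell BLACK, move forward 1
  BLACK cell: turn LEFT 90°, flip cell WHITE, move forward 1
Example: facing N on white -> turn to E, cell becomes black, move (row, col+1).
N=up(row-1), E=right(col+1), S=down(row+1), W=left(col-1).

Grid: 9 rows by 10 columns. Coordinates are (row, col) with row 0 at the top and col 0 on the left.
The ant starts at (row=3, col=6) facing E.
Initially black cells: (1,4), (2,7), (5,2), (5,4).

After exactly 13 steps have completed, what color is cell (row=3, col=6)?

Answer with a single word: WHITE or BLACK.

Step 1: on WHITE (3,6): turn R to S, flip to black, move to (4,6). |black|=5
Step 2: on WHITE (4,6): turn R to W, flip to black, move to (4,5). |black|=6
Step 3: on WHITE (4,5): turn R to N, flip to black, move to (3,5). |black|=7
Step 4: on WHITE (3,5): turn R to E, flip to black, move to (3,6). |black|=8
Step 5: on BLACK (3,6): turn L to N, flip to white, move to (2,6). |black|=7
Step 6: on WHITE (2,6): turn R to E, flip to black, move to (2,7). |black|=8
Step 7: on BLACK (2,7): turn L to N, flip to white, move to (1,7). |black|=7
Step 8: on WHITE (1,7): turn R to E, flip to black, move to (1,8). |black|=8
Step 9: on WHITE (1,8): turn R to S, flip to black, move to (2,8). |black|=9
Step 10: on WHITE (2,8): turn R to W, flip to black, move to (2,7). |black|=10
Step 11: on WHITE (2,7): turn R to N, flip to black, move to (1,7). |black|=11
Step 12: on BLACK (1,7): turn L to W, flip to white, move to (1,6). |black|=10
Step 13: on WHITE (1,6): turn R to N, flip to black, move to (0,6). |black|=11

Answer: WHITE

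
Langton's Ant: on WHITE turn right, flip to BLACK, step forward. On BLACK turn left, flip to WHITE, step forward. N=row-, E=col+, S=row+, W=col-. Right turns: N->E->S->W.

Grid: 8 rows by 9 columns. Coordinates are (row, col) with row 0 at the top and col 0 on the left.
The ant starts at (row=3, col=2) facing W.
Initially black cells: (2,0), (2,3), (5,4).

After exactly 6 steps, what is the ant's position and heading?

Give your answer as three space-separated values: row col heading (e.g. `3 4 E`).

Answer: 2 3 W

Derivation:
Step 1: on WHITE (3,2): turn R to N, flip to black, move to (2,2). |black|=4
Step 2: on WHITE (2,2): turn R to E, flip to black, move to (2,3). |black|=5
Step 3: on BLACK (2,3): turn L to N, flip to white, move to (1,3). |black|=4
Step 4: on WHITE (1,3): turn R to E, flip to black, move to (1,4). |black|=5
Step 5: on WHITE (1,4): turn R to S, flip to black, move to (2,4). |black|=6
Step 6: on WHITE (2,4): turn R to W, flip to black, move to (2,3). |black|=7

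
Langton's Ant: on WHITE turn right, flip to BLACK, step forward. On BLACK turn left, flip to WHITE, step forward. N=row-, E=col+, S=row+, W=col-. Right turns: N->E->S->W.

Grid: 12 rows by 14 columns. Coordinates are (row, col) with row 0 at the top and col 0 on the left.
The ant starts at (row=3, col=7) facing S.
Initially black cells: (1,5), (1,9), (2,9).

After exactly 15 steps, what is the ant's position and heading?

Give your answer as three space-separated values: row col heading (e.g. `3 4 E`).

Step 1: on WHITE (3,7): turn R to W, flip to black, move to (3,6). |black|=4
Step 2: on WHITE (3,6): turn R to N, flip to black, move to (2,6). |black|=5
Step 3: on WHITE (2,6): turn R to E, flip to black, move to (2,7). |black|=6
Step 4: on WHITE (2,7): turn R to S, flip to black, move to (3,7). |black|=7
Step 5: on BLACK (3,7): turn L to E, flip to white, move to (3,8). |black|=6
Step 6: on WHITE (3,8): turn R to S, flip to black, move to (4,8). |black|=7
Step 7: on WHITE (4,8): turn R to W, flip to black, move to (4,7). |black|=8
Step 8: on WHITE (4,7): turn R to N, flip to black, move to (3,7). |black|=9
Step 9: on WHITE (3,7): turn R to E, flip to black, move to (3,8). |black|=10
Step 10: on BLACK (3,8): turn L to N, flip to white, move to (2,8). |black|=9
Step 11: on WHITE (2,8): turn R to E, flip to black, move to (2,9). |black|=10
Step 12: on BLACK (2,9): turn L to N, flip to white, move to (1,9). |black|=9
Step 13: on BLACK (1,9): turn L to W, flip to white, move to (1,8). |black|=8
Step 14: on WHITE (1,8): turn R to N, flip to black, move to (0,8). |black|=9
Step 15: on WHITE (0,8): turn R to E, flip to black, move to (0,9). |black|=10

Answer: 0 9 E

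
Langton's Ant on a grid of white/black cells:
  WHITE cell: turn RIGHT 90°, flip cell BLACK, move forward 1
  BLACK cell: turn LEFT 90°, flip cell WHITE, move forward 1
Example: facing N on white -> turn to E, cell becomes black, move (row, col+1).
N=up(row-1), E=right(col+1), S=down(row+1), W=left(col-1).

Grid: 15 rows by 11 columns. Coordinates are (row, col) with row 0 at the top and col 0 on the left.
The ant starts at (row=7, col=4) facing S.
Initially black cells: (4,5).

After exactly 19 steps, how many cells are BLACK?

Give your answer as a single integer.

Step 1: on WHITE (7,4): turn R to W, flip to black, move to (7,3). |black|=2
Step 2: on WHITE (7,3): turn R to N, flip to black, move to (6,3). |black|=3
Step 3: on WHITE (6,3): turn R to E, flip to black, move to (6,4). |black|=4
Step 4: on WHITE (6,4): turn R to S, flip to black, move to (7,4). |black|=5
Step 5: on BLACK (7,4): turn L to E, flip to white, move to (7,5). |black|=4
Step 6: on WHITE (7,5): turn R to S, flip to black, move to (8,5). |black|=5
Step 7: on WHITE (8,5): turn R to W, flip to black, move to (8,4). |black|=6
Step 8: on WHITE (8,4): turn R to N, flip to black, move to (7,4). |black|=7
Step 9: on WHITE (7,4): turn R to E, flip to black, move to (7,5). |black|=8
Step 10: on BLACK (7,5): turn L to N, flip to white, move to (6,5). |black|=7
Step 11: on WHITE (6,5): turn R to E, flip to black, move to (6,6). |black|=8
Step 12: on WHITE (6,6): turn R to S, flip to black, move to (7,6). |black|=9
Step 13: on WHITE (7,6): turn R to W, flip to black, move to (7,5). |black|=10
Step 14: on WHITE (7,5): turn R to N, flip to black, move to (6,5). |black|=11
Step 15: on BLACK (6,5): turn L to W, flip to white, move to (6,4). |black|=10
Step 16: on BLACK (6,4): turn L to S, flip to white, move to (7,4). |black|=9
Step 17: on BLACK (7,4): turn L to E, flip to white, move to (7,5). |black|=8
Step 18: on BLACK (7,5): turn L to N, flip to white, move to (6,5). |black|=7
Step 19: on WHITE (6,5): turn R to E, flip to black, move to (6,6). |black|=8

Answer: 8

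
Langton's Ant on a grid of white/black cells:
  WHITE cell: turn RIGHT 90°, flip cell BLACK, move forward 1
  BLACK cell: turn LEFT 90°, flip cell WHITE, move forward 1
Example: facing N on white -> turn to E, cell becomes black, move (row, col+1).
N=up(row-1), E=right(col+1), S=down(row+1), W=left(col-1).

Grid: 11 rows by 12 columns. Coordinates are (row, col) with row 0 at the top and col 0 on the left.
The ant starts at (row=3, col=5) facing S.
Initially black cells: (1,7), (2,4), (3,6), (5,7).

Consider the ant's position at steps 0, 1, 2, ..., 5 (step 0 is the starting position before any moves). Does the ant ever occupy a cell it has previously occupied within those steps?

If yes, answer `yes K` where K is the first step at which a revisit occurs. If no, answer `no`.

Step 1: on WHITE (3,5): turn R to W, flip to black, move to (3,4). |black|=5 — new cell
Step 2: on WHITE (3,4): turn R to N, flip to black, move to (2,4). |black|=6 — new cell
Step 3: on BLACK (2,4): turn L to W, flip to white, move to (2,3). |black|=5 — new cell
Step 4: on WHITE (2,3): turn R to N, flip to black, move to (1,3). |black|=6 — new cell
Step 5: on WHITE (1,3): turn R to E, flip to black, move to (1,4). |black|=7 — new cell
No revisit within 5 steps.

Answer: no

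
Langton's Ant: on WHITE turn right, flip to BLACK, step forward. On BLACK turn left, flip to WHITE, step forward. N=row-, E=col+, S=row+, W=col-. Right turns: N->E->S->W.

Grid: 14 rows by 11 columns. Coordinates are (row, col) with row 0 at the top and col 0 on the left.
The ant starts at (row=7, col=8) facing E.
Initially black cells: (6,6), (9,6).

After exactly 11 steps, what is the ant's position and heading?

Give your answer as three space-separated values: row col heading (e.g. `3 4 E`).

Answer: 5 7 N

Derivation:
Step 1: on WHITE (7,8): turn R to S, flip to black, move to (8,8). |black|=3
Step 2: on WHITE (8,8): turn R to W, flip to black, move to (8,7). |black|=4
Step 3: on WHITE (8,7): turn R to N, flip to black, move to (7,7). |black|=5
Step 4: on WHITE (7,7): turn R to E, flip to black, move to (7,8). |black|=6
Step 5: on BLACK (7,8): turn L to N, flip to white, move to (6,8). |black|=5
Step 6: on WHITE (6,8): turn R to E, flip to black, move to (6,9). |black|=6
Step 7: on WHITE (6,9): turn R to S, flip to black, move to (7,9). |black|=7
Step 8: on WHITE (7,9): turn R to W, flip to black, move to (7,8). |black|=8
Step 9: on WHITE (7,8): turn R to N, flip to black, move to (6,8). |black|=9
Step 10: on BLACK (6,8): turn L to W, flip to white, move to (6,7). |black|=8
Step 11: on WHITE (6,7): turn R to N, flip to black, move to (5,7). |black|=9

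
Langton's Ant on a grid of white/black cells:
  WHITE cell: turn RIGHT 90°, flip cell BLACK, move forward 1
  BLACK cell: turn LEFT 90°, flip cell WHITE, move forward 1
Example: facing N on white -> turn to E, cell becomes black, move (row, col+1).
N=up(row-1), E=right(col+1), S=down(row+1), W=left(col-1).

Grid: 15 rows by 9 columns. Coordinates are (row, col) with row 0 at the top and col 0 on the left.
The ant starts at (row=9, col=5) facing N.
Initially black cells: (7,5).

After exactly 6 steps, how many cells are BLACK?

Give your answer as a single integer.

Step 1: on WHITE (9,5): turn R to E, flip to black, move to (9,6). |black|=2
Step 2: on WHITE (9,6): turn R to S, flip to black, move to (10,6). |black|=3
Step 3: on WHITE (10,6): turn R to W, flip to black, move to (10,5). |black|=4
Step 4: on WHITE (10,5): turn R to N, flip to black, move to (9,5). |black|=5
Step 5: on BLACK (9,5): turn L to W, flip to white, move to (9,4). |black|=4
Step 6: on WHITE (9,4): turn R to N, flip to black, move to (8,4). |black|=5

Answer: 5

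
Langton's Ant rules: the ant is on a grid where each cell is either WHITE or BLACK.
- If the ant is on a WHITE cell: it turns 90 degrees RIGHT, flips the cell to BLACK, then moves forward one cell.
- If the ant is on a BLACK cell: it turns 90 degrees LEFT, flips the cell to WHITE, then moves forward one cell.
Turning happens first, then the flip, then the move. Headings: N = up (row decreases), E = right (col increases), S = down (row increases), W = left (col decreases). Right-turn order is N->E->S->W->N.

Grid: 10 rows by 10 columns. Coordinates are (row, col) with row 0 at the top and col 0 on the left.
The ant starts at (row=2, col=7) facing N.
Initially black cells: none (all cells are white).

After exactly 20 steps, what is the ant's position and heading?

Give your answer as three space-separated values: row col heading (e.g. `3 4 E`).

Answer: 4 5 S

Derivation:
Step 1: on WHITE (2,7): turn R to E, flip to black, move to (2,8). |black|=1
Step 2: on WHITE (2,8): turn R to S, flip to black, move to (3,8). |black|=2
Step 3: on WHITE (3,8): turn R to W, flip to black, move to (3,7). |black|=3
Step 4: on WHITE (3,7): turn R to N, flip to black, move to (2,7). |black|=4
Step 5: on BLACK (2,7): turn L to W, flip to white, move to (2,6). |black|=3
Step 6: on WHITE (2,6): turn R to N, flip to black, move to (1,6). |black|=4
Step 7: on WHITE (1,6): turn R to E, flip to black, move to (1,7). |black|=5
Step 8: on WHITE (1,7): turn R to S, flip to black, move to (2,7). |black|=6
Step 9: on WHITE (2,7): turn R to W, flip to black, move to (2,6). |black|=7
Step 10: on BLACK (2,6): turn L to S, flip to white, move to (3,6). |black|=6
Step 11: on WHITE (3,6): turn R to W, flip to black, move to (3,5). |black|=7
Step 12: on WHITE (3,5): turn R to N, flip to black, move to (2,5). |black|=8
Step 13: on WHITE (2,5): turn R to E, flip to black, move to (2,6). |black|=9
Step 14: on WHITE (2,6): turn R to S, flip to black, move to (3,6). |black|=10
Step 15: on BLACK (3,6): turn L to E, flip to white, move to (3,7). |black|=9
Step 16: on BLACK (3,7): turn L to N, flip to white, move to (2,7). |black|=8
Step 17: on BLACK (2,7): turn L to W, flip to white, move to (2,6). |black|=7
Step 18: on BLACK (2,6): turn L to S, flip to white, move to (3,6). |black|=6
Step 19: on WHITE (3,6): turn R to W, flip to black, move to (3,5). |black|=7
Step 20: on BLACK (3,5): turn L to S, flip to white, move to (4,5). |black|=6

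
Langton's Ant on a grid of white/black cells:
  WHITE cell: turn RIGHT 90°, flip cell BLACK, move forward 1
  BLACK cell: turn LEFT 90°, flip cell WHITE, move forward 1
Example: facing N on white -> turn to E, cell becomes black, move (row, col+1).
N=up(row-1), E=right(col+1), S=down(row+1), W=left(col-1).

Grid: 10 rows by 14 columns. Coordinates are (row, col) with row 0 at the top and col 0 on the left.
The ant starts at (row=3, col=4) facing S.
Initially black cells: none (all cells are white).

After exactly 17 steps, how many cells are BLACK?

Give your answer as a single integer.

Step 1: on WHITE (3,4): turn R to W, flip to black, move to (3,3). |black|=1
Step 2: on WHITE (3,3): turn R to N, flip to black, move to (2,3). |black|=2
Step 3: on WHITE (2,3): turn R to E, flip to black, move to (2,4). |black|=3
Step 4: on WHITE (2,4): turn R to S, flip to black, move to (3,4). |black|=4
Step 5: on BLACK (3,4): turn L to E, flip to white, move to (3,5). |black|=3
Step 6: on WHITE (3,5): turn R to S, flip to black, move to (4,5). |black|=4
Step 7: on WHITE (4,5): turn R to W, flip to black, move to (4,4). |black|=5
Step 8: on WHITE (4,4): turn R to N, flip to black, move to (3,4). |black|=6
Step 9: on WHITE (3,4): turn R to E, flip to black, move to (3,5). |black|=7
Step 10: on BLACK (3,5): turn L to N, flip to white, move to (2,5). |black|=6
Step 11: on WHITE (2,5): turn R to E, flip to black, move to (2,6). |black|=7
Step 12: on WHITE (2,6): turn R to S, flip to black, move to (3,6). |black|=8
Step 13: on WHITE (3,6): turn R to W, flip to black, move to (3,5). |black|=9
Step 14: on WHITE (3,5): turn R to N, flip to black, move to (2,5). |black|=10
Step 15: on BLACK (2,5): turn L to W, flip to white, move to (2,4). |black|=9
Step 16: on BLACK (2,4): turn L to S, flip to white, move to (3,4). |black|=8
Step 17: on BLACK (3,4): turn L to E, flip to white, move to (3,5). |black|=7

Answer: 7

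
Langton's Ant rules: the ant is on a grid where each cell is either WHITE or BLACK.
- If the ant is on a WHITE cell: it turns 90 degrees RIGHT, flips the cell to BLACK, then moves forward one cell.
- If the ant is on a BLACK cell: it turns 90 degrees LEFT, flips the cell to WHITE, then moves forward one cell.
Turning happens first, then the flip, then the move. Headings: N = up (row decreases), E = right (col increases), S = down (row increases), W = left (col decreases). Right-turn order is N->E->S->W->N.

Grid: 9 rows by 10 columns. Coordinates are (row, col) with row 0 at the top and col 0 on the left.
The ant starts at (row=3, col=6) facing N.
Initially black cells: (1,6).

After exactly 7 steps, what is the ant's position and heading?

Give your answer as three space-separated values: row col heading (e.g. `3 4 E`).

Answer: 2 6 E

Derivation:
Step 1: on WHITE (3,6): turn R to E, flip to black, move to (3,7). |black|=2
Step 2: on WHITE (3,7): turn R to S, flip to black, move to (4,7). |black|=3
Step 3: on WHITE (4,7): turn R to W, flip to black, move to (4,6). |black|=4
Step 4: on WHITE (4,6): turn R to N, flip to black, move to (3,6). |black|=5
Step 5: on BLACK (3,6): turn L to W, flip to white, move to (3,5). |black|=4
Step 6: on WHITE (3,5): turn R to N, flip to black, move to (2,5). |black|=5
Step 7: on WHITE (2,5): turn R to E, flip to black, move to (2,6). |black|=6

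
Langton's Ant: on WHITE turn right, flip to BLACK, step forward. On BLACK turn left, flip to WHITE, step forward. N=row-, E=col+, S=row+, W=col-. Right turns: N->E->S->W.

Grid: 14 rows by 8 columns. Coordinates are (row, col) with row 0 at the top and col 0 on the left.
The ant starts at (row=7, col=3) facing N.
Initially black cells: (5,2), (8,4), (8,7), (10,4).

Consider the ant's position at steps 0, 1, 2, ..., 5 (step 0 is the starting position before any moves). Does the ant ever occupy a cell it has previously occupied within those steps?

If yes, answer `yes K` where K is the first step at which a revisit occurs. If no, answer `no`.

Step 1: on WHITE (7,3): turn R to E, flip to black, move to (7,4). |black|=5 — new cell
Step 2: on WHITE (7,4): turn R to S, flip to black, move to (8,4). |black|=6 — new cell
Step 3: on BLACK (8,4): turn L to E, flip to white, move to (8,5). |black|=5 — new cell
Step 4: on WHITE (8,5): turn R to S, flip to black, move to (9,5). |black|=6 — new cell
Step 5: on WHITE (9,5): turn R to W, flip to black, move to (9,4). |black|=7 — new cell
No revisit within 5 steps.

Answer: no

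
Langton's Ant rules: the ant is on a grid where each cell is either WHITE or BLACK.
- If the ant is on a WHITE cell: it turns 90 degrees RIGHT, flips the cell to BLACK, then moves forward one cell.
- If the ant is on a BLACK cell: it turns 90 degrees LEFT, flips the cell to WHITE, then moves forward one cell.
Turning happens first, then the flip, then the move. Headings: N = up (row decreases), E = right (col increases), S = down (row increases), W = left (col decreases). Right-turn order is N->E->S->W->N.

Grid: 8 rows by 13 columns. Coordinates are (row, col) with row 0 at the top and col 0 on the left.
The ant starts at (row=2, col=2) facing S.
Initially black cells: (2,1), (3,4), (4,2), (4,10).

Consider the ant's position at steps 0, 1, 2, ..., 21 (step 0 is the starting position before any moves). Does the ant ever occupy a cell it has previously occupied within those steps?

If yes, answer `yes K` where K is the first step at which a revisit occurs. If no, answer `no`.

Step 1: on WHITE (2,2): turn R to W, flip to black, move to (2,1). |black|=5 — new cell
Step 2: on BLACK (2,1): turn L to S, flip to white, move to (3,1). |black|=4 — new cell
Step 3: on WHITE (3,1): turn R to W, flip to black, move to (3,0). |black|=5 — new cell
Step 4: on WHITE (3,0): turn R to N, flip to black, move to (2,0). |black|=6 — new cell
Step 5: on WHITE (2,0): turn R to E, flip to black, move to (2,1). |black|=7 — REVISIT

Answer: yes 5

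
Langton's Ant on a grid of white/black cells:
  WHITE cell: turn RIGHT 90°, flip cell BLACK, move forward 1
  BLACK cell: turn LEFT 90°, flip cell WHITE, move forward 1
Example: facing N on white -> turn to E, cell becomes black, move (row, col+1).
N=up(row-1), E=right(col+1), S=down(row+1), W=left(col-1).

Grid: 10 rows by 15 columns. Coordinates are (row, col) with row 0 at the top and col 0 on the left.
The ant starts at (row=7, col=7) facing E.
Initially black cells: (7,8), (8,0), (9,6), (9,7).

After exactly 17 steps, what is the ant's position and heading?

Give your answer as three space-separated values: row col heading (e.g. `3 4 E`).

Answer: 6 9 N

Derivation:
Step 1: on WHITE (7,7): turn R to S, flip to black, move to (8,7). |black|=5
Step 2: on WHITE (8,7): turn R to W, flip to black, move to (8,6). |black|=6
Step 3: on WHITE (8,6): turn R to N, flip to black, move to (7,6). |black|=7
Step 4: on WHITE (7,6): turn R to E, flip to black, move to (7,7). |black|=8
Step 5: on BLACK (7,7): turn L to N, flip to white, move to (6,7). |black|=7
Step 6: on WHITE (6,7): turn R to E, flip to black, move to (6,8). |black|=8
Step 7: on WHITE (6,8): turn R to S, flip to black, move to (7,8). |black|=9
Step 8: on BLACK (7,8): turn L to E, flip to white, move to (7,9). |black|=8
Step 9: on WHITE (7,9): turn R to S, flip to black, move to (8,9). |black|=9
Step 10: on WHITE (8,9): turn R to W, flip to black, move to (8,8). |black|=10
Step 11: on WHITE (8,8): turn R to N, flip to black, move to (7,8). |black|=11
Step 12: on WHITE (7,8): turn R to E, flip to black, move to (7,9). |black|=12
Step 13: on BLACK (7,9): turn L to N, flip to white, move to (6,9). |black|=11
Step 14: on WHITE (6,9): turn R to E, flip to black, move to (6,10). |black|=12
Step 15: on WHITE (6,10): turn R to S, flip to black, move to (7,10). |black|=13
Step 16: on WHITE (7,10): turn R to W, flip to black, move to (7,9). |black|=14
Step 17: on WHITE (7,9): turn R to N, flip to black, move to (6,9). |black|=15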